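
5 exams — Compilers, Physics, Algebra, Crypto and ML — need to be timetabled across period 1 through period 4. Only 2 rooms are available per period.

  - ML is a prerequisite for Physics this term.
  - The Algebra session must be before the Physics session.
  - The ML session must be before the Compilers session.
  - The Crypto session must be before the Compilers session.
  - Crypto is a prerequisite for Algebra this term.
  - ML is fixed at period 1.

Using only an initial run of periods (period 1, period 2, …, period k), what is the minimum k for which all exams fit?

The precedence chain requires at least 3 distinct periods.
With at most 2 per period and 5 exams, at least 3 periods are needed.
3 works (last occupied period: period 3): for example ML in period 1; Physics in period 3; Crypto in period 1; Compilers in period 2; Algebra in period 2.

3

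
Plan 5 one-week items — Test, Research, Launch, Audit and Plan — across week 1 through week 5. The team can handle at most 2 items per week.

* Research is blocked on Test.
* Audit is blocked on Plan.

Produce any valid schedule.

Audit=week 2; Launch=week 3; Plan=week 1; Test=week 1; Research=week 2

Checking: Plan(week 1) before Audit(week 2); Test(week 1) before Research(week 2); max 2 per week (cap 2).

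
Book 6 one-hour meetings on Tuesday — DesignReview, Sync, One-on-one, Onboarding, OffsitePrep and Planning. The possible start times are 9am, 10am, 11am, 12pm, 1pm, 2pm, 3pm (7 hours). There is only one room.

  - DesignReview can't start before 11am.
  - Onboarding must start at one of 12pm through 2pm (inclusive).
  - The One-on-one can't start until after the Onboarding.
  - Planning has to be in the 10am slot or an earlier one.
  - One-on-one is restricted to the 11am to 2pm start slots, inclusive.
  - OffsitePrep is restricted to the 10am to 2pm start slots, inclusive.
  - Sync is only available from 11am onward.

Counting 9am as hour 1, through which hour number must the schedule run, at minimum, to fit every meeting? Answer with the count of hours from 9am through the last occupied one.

6

The precedence chain requires at least 2 distinct hours.
With at most 1 per hour and 6 meetings, at least 6 hours are needed.
Propagating the time windows through the other constraints, One-on-one can't land before 1pm — that is hour 5 counting from 9am — so the schedule must run through at least 5 hours.
6 works (last occupied hour: 2pm): for example Onboarding in 12pm, Planning in 9am, OffsitePrep in 10am, Sync in 2pm, DesignReview in 11am, One-on-one in 1pm.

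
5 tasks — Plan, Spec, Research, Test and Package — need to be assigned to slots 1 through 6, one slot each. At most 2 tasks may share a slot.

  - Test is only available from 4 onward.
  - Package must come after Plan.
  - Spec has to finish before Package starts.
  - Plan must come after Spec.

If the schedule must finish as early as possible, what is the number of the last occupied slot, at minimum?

4

The precedence chain requires at least 3 distinct slots.
With at most 2 per slot and 5 tasks, at least 3 slots are needed.
Test can't be placed before 4, so the schedule must run through at least slot 4.
4 works (last occupied slot: 4): for example Plan in 2, Spec in 1, Test in 4, Research in 1, Package in 3.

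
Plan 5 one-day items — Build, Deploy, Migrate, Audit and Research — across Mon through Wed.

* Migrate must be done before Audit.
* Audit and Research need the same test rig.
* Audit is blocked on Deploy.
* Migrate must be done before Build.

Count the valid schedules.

Splitting on Build: it can be Tue (6), Wed (10). Listing each branch's schedules as (Deploy, Migrate, Audit, Research):
Build=Tue: (Mon,Mon,Tue,Mon) (Mon,Mon,Tue,Wed) (Mon,Mon,Wed,Mon) (Mon,Mon,Wed,Tue) (Tue,Mon,Wed,Mon) (Tue,Mon,Wed,Tue) — 6.
Build=Wed: (Mon,Mon,Tue,Mon) (Mon,Mon,Tue,Wed) (Mon,Mon,Wed,Mon) (Mon,Mon,Wed,Tue) (Mon,Tue,Wed,Mon) (Mon,Tue,Wed,Tue) (Tue,Mon,Wed,Mon) (Tue,Mon,Wed,Tue) (Tue,Tue,Wed,Mon) (Tue,Tue,Wed,Tue) — 10.
Summing: 6 + 10 = 16.

16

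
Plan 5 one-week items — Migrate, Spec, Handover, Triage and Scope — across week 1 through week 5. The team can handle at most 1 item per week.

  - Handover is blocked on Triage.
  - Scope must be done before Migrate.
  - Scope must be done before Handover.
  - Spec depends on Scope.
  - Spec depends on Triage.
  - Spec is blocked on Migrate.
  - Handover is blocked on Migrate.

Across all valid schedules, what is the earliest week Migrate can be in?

Precedence pushes Migrate to at least week 2; downstream work caps Migrate at week 4.
Migrate at week 2 is achievable: Spec -> week 4; Migrate -> week 2; Handover -> week 5; Triage -> week 3; Scope -> week 1.

week 2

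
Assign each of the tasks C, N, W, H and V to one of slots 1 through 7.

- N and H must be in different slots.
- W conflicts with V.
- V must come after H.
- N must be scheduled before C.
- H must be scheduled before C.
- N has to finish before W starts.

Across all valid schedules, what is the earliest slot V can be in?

2

Precedence pushes V to at least 2.
V at 2 is achievable: H=1; C=3; N=2; V=2; W=3.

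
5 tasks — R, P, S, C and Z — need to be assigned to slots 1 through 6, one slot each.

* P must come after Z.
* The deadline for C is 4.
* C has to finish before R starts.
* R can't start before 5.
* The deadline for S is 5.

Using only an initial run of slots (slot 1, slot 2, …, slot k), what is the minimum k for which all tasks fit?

5 slots

The precedence chain requires at least 2 distinct slots.
R can't be placed before 5, so the schedule must run through at least slot 5.
5 works (last occupied slot: 5): for example Z -> 1, P -> 2, C -> 1, S -> 1, R -> 5.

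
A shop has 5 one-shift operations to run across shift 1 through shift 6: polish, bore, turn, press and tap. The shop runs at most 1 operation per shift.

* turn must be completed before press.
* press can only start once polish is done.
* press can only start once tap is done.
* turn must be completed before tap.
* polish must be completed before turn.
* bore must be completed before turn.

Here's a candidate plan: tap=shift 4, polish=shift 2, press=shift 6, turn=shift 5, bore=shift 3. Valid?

No. turn must be completed before tap is not satisfied.

polish must be completed before turn — holds.
turn must be completed before press — holds.
turn must be completed before tap — violated.
press can only start once tap is done — holds.
press can only start once polish is done — holds.
bore must be completed before turn — holds.
The shop runs at most 1 operation per shift — holds.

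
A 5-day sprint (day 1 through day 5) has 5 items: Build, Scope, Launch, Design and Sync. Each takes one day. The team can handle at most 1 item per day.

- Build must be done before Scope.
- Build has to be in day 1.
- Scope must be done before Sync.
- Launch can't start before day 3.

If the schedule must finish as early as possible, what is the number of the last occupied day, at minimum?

day 5

The precedence chain requires at least 3 distinct days.
With at most 1 per day and 5 tasks, at least 5 days are needed.
5 works (last occupied day: day 5): for example Sync=day 4, Launch=day 3, Scope=day 2, Build=day 1, Design=day 5.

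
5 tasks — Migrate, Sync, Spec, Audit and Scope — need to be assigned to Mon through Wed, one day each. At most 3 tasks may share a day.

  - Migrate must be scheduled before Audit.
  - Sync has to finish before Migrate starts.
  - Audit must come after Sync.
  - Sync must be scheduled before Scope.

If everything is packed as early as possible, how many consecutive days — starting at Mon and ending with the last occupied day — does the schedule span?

The precedence chain requires at least 3 distinct days.
With at most 3 per day and 5 tasks, at least 2 days are needed.
3 works (last occupied day: Wed): for example Sync=Mon; Scope=Tue; Migrate=Tue; Spec=Mon; Audit=Wed.

3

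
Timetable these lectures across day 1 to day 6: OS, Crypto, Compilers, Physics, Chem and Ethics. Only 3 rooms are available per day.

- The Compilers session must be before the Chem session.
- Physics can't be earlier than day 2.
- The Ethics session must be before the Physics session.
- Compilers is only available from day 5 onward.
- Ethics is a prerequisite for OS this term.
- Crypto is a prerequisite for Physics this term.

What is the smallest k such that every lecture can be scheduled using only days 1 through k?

The precedence chain requires at least 2 distinct days.
With at most 3 per day and 6 lectures, at least 2 days are needed.
Propagating the time windows through the other constraints, Chem can't land before day 6, so the schedule must run through at least day 6.
6 works (last occupied day: day 6): for example Physics=day 2; OS=day 2; Crypto=day 1; Compilers=day 5; Ethics=day 1; Chem=day 6.

6 days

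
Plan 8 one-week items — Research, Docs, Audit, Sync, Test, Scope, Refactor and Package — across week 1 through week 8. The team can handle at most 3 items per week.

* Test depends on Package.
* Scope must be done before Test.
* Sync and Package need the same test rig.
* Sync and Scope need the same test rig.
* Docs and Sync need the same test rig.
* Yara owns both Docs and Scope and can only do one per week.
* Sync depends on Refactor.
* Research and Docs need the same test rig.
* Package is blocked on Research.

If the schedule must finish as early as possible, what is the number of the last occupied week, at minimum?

The precedence chain requires at least 3 distinct weeks.
With at most 3 per week and 8 tasks, at least 3 weeks are needed.
3 works (last occupied week: week 3): for example Scope -> week 1; Sync -> week 3; Refactor -> week 1; Test -> week 3; Audit -> week 2; Research -> week 1; Package -> week 2; Docs -> week 2.

week 3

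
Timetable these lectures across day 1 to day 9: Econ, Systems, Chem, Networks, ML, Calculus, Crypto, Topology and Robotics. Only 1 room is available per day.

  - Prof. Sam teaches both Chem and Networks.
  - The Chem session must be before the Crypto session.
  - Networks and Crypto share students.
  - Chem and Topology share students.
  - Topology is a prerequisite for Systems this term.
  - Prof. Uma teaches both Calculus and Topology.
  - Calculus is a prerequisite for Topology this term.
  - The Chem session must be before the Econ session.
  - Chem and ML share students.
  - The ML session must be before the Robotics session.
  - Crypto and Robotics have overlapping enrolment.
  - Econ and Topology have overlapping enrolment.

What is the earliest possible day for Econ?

Precedence pushes Econ to at least day 2.
Econ at day 2 is achievable: Crypto in day 7, Econ in day 2, Systems in day 5, Chem in day 1, Calculus in day 3, Topology in day 4, Robotics in day 8, ML in day 6, Networks in day 9.

day 2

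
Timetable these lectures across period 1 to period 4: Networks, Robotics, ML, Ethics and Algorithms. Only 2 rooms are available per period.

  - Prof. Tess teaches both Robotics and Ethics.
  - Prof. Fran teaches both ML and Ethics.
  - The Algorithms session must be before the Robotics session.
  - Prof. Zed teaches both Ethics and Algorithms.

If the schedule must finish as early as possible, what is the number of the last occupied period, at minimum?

period 3

The precedence chain requires at least 2 distinct periods.
With at most 2 per period and 5 lectures, at least 3 periods are needed.
3 works (last occupied period: period 3): for example Ethics -> period 3; Algorithms -> period 1; Robotics -> period 2; ML -> period 2; Networks -> period 1.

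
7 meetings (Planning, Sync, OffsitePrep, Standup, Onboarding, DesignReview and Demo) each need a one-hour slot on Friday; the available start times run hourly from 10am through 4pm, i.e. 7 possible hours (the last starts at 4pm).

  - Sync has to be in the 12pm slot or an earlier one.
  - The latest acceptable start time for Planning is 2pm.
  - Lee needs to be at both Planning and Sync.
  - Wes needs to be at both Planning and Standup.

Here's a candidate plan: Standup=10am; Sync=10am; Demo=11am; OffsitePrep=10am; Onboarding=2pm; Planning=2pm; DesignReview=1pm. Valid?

Sync has to be in the 12pm slot or an earlier one — holds.
Wes needs to be at both Planning and Standup — holds.
The latest acceptable start time for Planning is 2pm — holds.
Lee needs to be at both Planning and Sync — holds.

Yes, all constraints hold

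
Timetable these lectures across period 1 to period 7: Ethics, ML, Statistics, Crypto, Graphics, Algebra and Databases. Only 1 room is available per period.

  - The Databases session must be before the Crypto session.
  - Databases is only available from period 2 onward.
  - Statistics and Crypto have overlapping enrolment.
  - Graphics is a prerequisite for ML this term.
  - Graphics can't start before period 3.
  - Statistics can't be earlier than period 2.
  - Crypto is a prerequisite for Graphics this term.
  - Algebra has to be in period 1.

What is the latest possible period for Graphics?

period 6

Graphics is available from period 3; precedence pushes Graphics to at least period 4; downstream work caps Graphics at period 6.
Graphics at period 6 is achievable: Databases=period 2, ML=period 7, Ethics=period 5, Statistics=period 3, Crypto=period 4, Graphics=period 6, Algebra=period 1.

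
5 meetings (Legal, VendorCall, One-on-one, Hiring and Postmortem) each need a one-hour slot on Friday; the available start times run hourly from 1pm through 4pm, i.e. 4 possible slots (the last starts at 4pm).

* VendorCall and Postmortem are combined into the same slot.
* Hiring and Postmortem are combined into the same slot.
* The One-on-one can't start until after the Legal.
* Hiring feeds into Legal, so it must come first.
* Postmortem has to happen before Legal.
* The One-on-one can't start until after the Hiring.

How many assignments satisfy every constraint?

4

Enumerating: One-on-one=3pm; Legal=2pm; VendorCall=1pm; Postmortem=1pm; Hiring=1pm | One-on-one=4pm, Postmortem=1pm, Legal=2pm, VendorCall=1pm, Hiring=1pm | Hiring=1pm, VendorCall=1pm, One-on-one=4pm, Postmortem=1pm, Legal=3pm | Hiring=2pm, Legal=3pm, VendorCall=2pm, Postmortem=2pm, One-on-one=4pm.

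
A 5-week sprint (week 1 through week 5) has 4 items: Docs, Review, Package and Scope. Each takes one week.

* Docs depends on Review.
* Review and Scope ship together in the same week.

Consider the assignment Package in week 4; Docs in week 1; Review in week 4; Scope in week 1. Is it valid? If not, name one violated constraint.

No. Docs depends on Review is not satisfied.

Docs depends on Review — violated.
Review and Scope ship together in the same week — violated.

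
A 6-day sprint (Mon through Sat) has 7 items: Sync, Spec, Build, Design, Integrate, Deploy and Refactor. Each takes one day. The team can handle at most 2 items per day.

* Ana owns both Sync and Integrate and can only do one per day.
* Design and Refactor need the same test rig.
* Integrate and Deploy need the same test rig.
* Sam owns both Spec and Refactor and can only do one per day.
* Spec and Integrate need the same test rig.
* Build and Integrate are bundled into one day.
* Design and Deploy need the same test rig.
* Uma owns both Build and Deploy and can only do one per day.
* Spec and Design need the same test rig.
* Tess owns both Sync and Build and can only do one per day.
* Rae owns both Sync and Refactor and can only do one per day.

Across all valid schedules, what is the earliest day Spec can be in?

Mon

Spec at Mon is achievable: Spec -> Mon, Deploy -> Thu, Build -> Tue, Integrate -> Tue, Refactor -> Thu, Sync -> Mon, Design -> Wed.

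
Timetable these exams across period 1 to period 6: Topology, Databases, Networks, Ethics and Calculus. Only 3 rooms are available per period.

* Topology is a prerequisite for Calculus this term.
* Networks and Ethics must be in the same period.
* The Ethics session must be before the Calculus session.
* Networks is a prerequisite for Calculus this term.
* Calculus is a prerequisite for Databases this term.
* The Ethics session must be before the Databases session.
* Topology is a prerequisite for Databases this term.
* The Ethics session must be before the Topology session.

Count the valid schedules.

15

Splitting on Topology: it can be period 2 (6), period 3 (6), period 4 (3). Listing each branch's schedules as (Databases, Networks, Ethics, Calculus) by period number:
Topology=period 2: (4,1,1,3) (5,1,1,3) (5,1,1,4) (6,1,1,3) (6,1,1,4) (6,1,1,5) — 6.
Topology=period 3: (5,1,1,4) (5,2,2,4) (6,1,1,4) (6,1,1,5) (6,2,2,4) (6,2,2,5) — 6.
Topology=period 4: (6,1,1,5) (6,2,2,5) (6,3,3,5) — 3.
Summing: 6 + 6 + 3 = 15.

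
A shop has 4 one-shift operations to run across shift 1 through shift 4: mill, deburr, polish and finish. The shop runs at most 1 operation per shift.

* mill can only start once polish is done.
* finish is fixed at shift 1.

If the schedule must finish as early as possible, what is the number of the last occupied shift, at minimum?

shift 4

The precedence chain requires at least 2 distinct shifts.
With at most 1 per shift and 4 operations, at least 4 shifts are needed.
4 works (last occupied shift: shift 4): for example polish=shift 2; deburr=shift 4; finish=shift 1; mill=shift 3.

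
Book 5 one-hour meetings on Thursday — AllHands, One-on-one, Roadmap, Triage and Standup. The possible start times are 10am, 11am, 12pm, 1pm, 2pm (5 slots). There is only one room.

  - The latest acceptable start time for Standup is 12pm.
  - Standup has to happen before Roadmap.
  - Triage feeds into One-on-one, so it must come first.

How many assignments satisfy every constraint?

27

Splitting on AllHands: it can be 10am (5), 11am (5), 12pm (5), 1pm (6), 2pm (6). Listing each branch's schedules as (One-on-one, Roadmap, Triage, Standup):
AllHands=10am: (1pm,2pm,11am,12pm) (1pm,2pm,12pm,11am) (2pm,12pm,1pm,11am) (2pm,1pm,11am,12pm) (2pm,1pm,12pm,11am) — 5.
AllHands=11am: (1pm,2pm,10am,12pm) (1pm,2pm,12pm,10am) (2pm,12pm,1pm,10am) (2pm,1pm,10am,12pm) (2pm,1pm,12pm,10am) — 5.
AllHands=12pm: (1pm,2pm,10am,11am) (1pm,2pm,11am,10am) (2pm,11am,1pm,10am) (2pm,1pm,10am,11am) (2pm,1pm,11am,10am) — 5.
AllHands=1pm: (11am,2pm,10am,12pm) (12pm,2pm,10am,11am) (12pm,2pm,11am,10am) (2pm,11am,12pm,10am) (2pm,12pm,10am,11am) (2pm,12pm,11am,10am) — 6.
AllHands=2pm: (11am,1pm,10am,12pm) (12pm,1pm,10am,11am) (12pm,1pm,11am,10am) (1pm,11am,12pm,10am) (1pm,12pm,10am,11am) (1pm,12pm,11am,10am) — 6.
Summing: 5 + 5 + 5 + 6 + 6 = 27.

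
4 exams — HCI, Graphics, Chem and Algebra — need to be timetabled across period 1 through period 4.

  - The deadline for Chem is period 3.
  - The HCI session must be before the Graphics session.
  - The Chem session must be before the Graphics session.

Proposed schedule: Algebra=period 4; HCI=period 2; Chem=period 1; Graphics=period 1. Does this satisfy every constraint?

The HCI session must be before the Graphics session — violated.
The deadline for Chem is period 3 — holds.
The Chem session must be before the Graphics session — violated.

No. The HCI session must be before the Graphics session is not satisfied.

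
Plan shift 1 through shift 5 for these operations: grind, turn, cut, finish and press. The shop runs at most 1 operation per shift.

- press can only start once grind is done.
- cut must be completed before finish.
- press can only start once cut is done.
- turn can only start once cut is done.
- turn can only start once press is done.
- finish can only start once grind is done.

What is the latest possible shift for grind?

shift 2

Downstream work caps grind at shift 3.
grind at shift 2 is achievable: finish=shift 5; cut=shift 1; press=shift 3; grind=shift 2; turn=shift 4.
Nothing later works — the capacity limit rule out every shift after shift 2.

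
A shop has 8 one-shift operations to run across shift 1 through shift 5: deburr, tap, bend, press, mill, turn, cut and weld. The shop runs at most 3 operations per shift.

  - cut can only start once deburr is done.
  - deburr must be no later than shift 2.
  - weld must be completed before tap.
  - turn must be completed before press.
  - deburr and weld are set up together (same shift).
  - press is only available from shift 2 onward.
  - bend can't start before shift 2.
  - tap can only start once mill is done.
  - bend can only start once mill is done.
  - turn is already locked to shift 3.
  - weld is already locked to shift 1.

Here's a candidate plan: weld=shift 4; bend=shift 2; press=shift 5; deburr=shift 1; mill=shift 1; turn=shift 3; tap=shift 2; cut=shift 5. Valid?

The shop runs at most 3 operations per shift — holds.
bend can only start once mill is done — holds.
bend can't start before shift 2 — holds.
weld must be completed before tap — violated.
tap can only start once mill is done — holds.
turn must be completed before press — holds.
turn is already locked to shift 3 — holds.
cut can only start once deburr is done — holds.
weld is already locked to shift 1 — violated.
press is only available from shift 2 onward — holds.
deburr and weld are set up together (same shift) — violated.
deburr must be no later than shift 2 — holds.

No. weld is already locked to shift 1 is not satisfied.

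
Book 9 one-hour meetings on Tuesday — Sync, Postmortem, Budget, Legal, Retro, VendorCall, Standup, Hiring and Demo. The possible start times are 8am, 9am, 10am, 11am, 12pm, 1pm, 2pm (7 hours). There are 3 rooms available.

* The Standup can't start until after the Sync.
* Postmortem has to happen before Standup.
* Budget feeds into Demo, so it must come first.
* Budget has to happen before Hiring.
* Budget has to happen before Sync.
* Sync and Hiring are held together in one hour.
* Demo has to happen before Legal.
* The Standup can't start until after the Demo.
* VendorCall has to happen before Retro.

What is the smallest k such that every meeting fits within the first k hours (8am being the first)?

The precedence chain requires at least 3 distinct hours.
With at most 3 per hour and 9 meetings, at least 3 hours are needed.
3 works (last occupied hour: 10am): for example Budget=8am, Legal=10am, Hiring=9am, Demo=9am, Sync=9am, VendorCall=8am, Postmortem=8am, Retro=10am, Standup=10am.

3 hours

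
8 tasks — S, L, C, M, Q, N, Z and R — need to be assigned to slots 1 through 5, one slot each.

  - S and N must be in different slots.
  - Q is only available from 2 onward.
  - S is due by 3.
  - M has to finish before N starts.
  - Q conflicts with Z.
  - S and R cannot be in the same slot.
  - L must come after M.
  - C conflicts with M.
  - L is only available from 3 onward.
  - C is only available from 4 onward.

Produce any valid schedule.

N -> 2, S -> 1, Q -> 2, C -> 4, M -> 1, L -> 3, Z -> 1, R -> 2

Checking: M(1) before N(2); M(1) before L(3); Q(2) != Z(1); S(1) != N(2); S(1) != R(2); C(4) != M(1); S=1 in [1,3]; L=3 in [3,5]; Q=2 in [2,5]; C=4 in [4,5].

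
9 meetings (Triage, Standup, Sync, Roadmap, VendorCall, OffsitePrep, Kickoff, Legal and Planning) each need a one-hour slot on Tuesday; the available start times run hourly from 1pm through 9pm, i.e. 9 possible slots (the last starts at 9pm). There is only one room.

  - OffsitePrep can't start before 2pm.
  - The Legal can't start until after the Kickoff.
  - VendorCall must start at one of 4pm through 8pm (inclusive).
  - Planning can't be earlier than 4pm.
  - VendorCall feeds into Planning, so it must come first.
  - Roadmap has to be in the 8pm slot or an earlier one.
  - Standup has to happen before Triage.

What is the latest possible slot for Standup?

Downstream work caps Standup at 8pm.
Standup at 8pm is achievable: Triage -> 9pm, Legal -> 6pm, Planning -> 5pm, Roadmap -> 1pm, Sync -> 7pm, OffsitePrep -> 2pm, Standup -> 8pm, VendorCall -> 4pm, Kickoff -> 3pm.

8pm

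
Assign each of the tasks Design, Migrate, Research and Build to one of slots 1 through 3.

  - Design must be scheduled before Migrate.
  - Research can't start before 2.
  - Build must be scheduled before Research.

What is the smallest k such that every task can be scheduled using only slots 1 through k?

2

The precedence chain requires at least 2 distinct slots.
2 works (last occupied slot: 2): for example Migrate=2, Design=1, Build=1, Research=2.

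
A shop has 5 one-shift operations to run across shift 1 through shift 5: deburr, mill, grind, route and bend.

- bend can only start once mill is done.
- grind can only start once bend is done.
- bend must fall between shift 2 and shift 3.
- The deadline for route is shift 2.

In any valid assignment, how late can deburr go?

deburr at shift 5 is achievable: route -> shift 1; mill -> shift 1; grind -> shift 3; deburr -> shift 5; bend -> shift 2.

shift 5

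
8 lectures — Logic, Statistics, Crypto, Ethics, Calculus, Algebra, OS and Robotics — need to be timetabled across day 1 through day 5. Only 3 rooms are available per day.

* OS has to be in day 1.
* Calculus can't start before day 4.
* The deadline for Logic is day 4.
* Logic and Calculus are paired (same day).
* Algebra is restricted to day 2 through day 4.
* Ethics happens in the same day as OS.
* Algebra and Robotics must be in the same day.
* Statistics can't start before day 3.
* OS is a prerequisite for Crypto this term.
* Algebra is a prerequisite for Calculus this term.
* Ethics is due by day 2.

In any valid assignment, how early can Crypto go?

Precedence pushes Crypto to at least day 2.
Crypto at day 2 is achievable: Crypto -> day 2, Logic -> day 4, Statistics -> day 3, Algebra -> day 2, Calculus -> day 4, Ethics -> day 1, OS -> day 1, Robotics -> day 2.

day 2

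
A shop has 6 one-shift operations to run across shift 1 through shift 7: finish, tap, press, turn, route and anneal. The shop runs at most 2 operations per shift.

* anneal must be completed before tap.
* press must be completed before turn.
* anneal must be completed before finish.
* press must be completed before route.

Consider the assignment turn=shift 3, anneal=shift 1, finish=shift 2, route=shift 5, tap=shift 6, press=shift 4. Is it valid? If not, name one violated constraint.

anneal must be completed before finish — holds.
The shop runs at most 2 operations per shift — holds.
anneal must be completed before tap — holds.
press must be completed before turn — violated.
press must be completed before route — holds.

No. press must be completed before turn is not satisfied.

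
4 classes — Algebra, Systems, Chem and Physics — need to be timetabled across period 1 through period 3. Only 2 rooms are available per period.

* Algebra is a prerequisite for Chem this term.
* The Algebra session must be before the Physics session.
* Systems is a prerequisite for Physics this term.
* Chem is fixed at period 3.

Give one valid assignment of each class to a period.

Systems -> period 1, Physics -> period 2, Algebra -> period 1, Chem -> period 3

Checking: Systems(period 1) before Physics(period 2); Algebra(period 1) before Physics(period 2); Algebra(period 1) before Chem(period 3); Chem=period 3 in [period 3,period 3]; max 2 per period (cap 2).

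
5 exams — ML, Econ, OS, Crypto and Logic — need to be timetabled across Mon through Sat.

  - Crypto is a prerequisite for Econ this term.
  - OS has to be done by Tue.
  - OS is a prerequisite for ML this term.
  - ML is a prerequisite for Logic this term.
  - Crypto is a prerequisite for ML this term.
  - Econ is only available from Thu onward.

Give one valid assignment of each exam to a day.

ML=Tue; Econ=Thu; OS=Mon; Logic=Wed; Crypto=Mon

Checking: ML(Tue) before Logic(Wed); Crypto(Mon) before ML(Tue); OS(Mon) before ML(Tue); Crypto(Mon) before Econ(Thu); OS=Mon in [Mon,Tue]; Econ=Thu in [Thu,Sat].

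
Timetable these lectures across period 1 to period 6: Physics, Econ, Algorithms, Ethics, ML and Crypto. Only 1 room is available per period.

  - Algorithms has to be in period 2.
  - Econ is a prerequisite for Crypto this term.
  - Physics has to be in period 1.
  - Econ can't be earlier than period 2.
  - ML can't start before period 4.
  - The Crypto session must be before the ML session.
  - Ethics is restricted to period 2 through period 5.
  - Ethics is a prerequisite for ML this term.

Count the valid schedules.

3

Enumerating: Crypto -> period 5, Algorithms -> period 2, Econ -> period 4, ML -> period 6, Ethics -> period 3, Physics -> period 1 | Ethics -> period 4; Crypto -> period 5; Econ -> period 3; Physics -> period 1; Algorithms -> period 2; ML -> period 6 | Physics -> period 1; ML -> period 6; Ethics -> period 5; Crypto -> period 4; Algorithms -> period 2; Econ -> period 3.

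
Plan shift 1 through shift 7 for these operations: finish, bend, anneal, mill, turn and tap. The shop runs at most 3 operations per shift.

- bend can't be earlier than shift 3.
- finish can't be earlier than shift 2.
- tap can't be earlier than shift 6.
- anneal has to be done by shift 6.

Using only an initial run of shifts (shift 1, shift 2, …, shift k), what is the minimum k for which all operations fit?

6

With at most 3 per shift and 6 operations, at least 2 shifts are needed.
tap can't be placed before shift 6, so the schedule must run through at least shift 6.
6 works (last occupied shift: shift 6): for example finish=shift 2; tap=shift 6; anneal=shift 1; mill=shift 1; turn=shift 1; bend=shift 3.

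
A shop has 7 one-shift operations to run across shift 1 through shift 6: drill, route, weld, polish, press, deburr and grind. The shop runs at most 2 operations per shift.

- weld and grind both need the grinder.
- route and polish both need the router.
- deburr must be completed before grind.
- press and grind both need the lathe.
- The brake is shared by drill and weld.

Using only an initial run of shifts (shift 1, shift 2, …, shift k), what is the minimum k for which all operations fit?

4 shifts

The precedence chain requires at least 2 distinct shifts.
With at most 2 per shift and 7 operations, at least 4 shifts are needed.
4 works (last occupied shift: shift 4): for example weld -> shift 3; deburr -> shift 1; drill -> shift 1; press -> shift 4; grind -> shift 2; route -> shift 2; polish -> shift 3.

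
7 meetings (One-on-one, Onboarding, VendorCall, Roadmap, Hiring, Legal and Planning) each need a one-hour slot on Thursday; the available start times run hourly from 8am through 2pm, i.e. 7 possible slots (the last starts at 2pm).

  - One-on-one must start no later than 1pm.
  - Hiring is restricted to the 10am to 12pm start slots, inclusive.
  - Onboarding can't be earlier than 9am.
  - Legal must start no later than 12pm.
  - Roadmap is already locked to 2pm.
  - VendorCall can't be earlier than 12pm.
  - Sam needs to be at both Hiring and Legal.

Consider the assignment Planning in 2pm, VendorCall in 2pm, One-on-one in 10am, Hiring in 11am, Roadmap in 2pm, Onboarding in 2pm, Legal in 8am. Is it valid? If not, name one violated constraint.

Hiring is restricted to the 10am to 12pm start slots, inclusive — holds.
Onboarding can't be earlier than 9am — holds.
Legal must start no later than 12pm — holds.
Roadmap is already locked to 2pm — holds.
Sam needs to be at both Hiring and Legal — holds.
One-on-one must start no later than 1pm — holds.
VendorCall can't be earlier than 12pm — holds.

Yes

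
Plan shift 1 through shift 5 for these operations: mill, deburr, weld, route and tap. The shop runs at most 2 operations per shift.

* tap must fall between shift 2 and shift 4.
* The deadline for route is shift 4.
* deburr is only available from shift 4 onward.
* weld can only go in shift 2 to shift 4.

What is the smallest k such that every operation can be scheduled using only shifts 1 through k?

4 shifts

With at most 2 per shift and 5 operations, at least 3 shifts are needed.
deburr can't be placed before shift 4, so the schedule must run through at least shift 4.
4 works (last occupied shift: shift 4): for example tap -> shift 2; route -> shift 1; weld -> shift 2; deburr -> shift 4; mill -> shift 1.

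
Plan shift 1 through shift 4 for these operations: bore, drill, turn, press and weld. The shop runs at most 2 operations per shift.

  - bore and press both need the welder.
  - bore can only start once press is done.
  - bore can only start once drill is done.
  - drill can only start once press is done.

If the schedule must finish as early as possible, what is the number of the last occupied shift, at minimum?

shift 3

The precedence chain requires at least 3 distinct shifts.
With at most 2 per shift and 5 operations, at least 3 shifts are needed.
3 works (last occupied shift: shift 3): for example press=shift 1; turn=shift 1; bore=shift 3; weld=shift 2; drill=shift 2.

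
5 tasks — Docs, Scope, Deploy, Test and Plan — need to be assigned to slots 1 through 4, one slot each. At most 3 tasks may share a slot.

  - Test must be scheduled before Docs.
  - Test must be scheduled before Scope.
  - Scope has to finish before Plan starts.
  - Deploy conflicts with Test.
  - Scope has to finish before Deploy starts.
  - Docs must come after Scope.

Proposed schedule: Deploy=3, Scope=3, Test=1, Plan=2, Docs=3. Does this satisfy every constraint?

Scope has to finish before Deploy starts — violated.
Test must be scheduled before Docs — holds.
At most 3 tasks may share a slot — holds.
Docs must come after Scope — violated.
Deploy conflicts with Test — holds.
Scope has to finish before Plan starts — violated.
Test must be scheduled before Scope — holds.

No. Scope has to finish before Plan starts is not satisfied.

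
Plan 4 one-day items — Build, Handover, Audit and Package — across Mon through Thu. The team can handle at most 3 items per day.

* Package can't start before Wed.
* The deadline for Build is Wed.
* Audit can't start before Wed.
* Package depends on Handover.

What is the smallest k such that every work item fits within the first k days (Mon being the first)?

3 days

The precedence chain requires at least 2 distinct days.
With at most 3 per day and 4 work items, at least 2 days are needed.
Audit can't be placed before Wed — that is day 3 counting from Mon — so the schedule must run through at least 3 days.
3 works (last occupied day: Wed): for example Audit=Wed; Package=Wed; Build=Mon; Handover=Mon.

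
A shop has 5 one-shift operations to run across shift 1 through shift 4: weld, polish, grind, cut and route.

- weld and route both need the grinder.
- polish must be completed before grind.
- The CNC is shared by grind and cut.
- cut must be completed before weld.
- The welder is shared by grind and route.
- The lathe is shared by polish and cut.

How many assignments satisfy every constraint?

44

Splitting on weld: it can be shift 2 (6), shift 3 (14), shift 4 (24). Listing each branch's schedules as (polish, grind, cut, route) by shift number:
weld=shift 2: (2,3,1,1) (2,3,1,4) (2,4,1,1) (2,4,1,3) (3,4,1,1) (3,4,1,3) — 6.
weld=shift 3: (1,3,2,1) (1,3,2,2) (1,3,2,4) (1,4,2,1) (1,4,2,2) (2,3,1,1) (2,3,1,2) (2,3,1,4) (2,4,1,1) (2,4,1,2) (3,4,1,1) (3,4,1,2) (3,4,2,1) (3,4,2,2) — 14.
weld=shift 4: (1,2,3,1) (1,2,3,3) (1,3,2,1) (1,3,2,2) (1,4,2,1) (1,4,2,2) (1,4,2,3) (1,4,3,1) (1,4,3,2) (1,4,3,3) (2,3,1,1) (2,3,1,2) (2,4,1,1) (2,4,1,2) (2,4,1,3) (2,4,3,1) (2,4,3,2) (2,4,3,3) (3,4,1,1) (3,4,1,2) (3,4,1,3) (3,4,2,1) (3,4,2,2) (3,4,2,3) — 24.
Summing: 6 + 14 + 24 = 44.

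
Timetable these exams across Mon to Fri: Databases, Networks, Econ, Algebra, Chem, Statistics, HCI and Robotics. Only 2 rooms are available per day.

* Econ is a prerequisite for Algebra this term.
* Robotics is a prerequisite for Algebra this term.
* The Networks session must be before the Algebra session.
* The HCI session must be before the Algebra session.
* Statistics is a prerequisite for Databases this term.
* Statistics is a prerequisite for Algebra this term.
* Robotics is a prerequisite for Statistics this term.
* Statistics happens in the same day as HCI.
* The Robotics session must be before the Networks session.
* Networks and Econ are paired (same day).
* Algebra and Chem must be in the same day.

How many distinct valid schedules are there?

Splitting on Databases: it can be Wed (1), Thu (2), Fri (2). Listing each branch's schedules as (Networks, Econ, Algebra, Chem, Statistics, HCI, Robotics):
Databases=Wed: (Thu,Thu,Fri,Fri,Tue,Tue,Mon) — 1.
Databases=Thu: (Tue,Tue,Fri,Fri,Wed,Wed,Mon) (Wed,Wed,Fri,Fri,Tue,Tue,Mon) — 2.
Databases=Fri: (Tue,Tue,Thu,Thu,Wed,Wed,Mon) (Wed,Wed,Thu,Thu,Tue,Tue,Mon) — 2.
Summing: 1 + 2 + 2 = 5.

5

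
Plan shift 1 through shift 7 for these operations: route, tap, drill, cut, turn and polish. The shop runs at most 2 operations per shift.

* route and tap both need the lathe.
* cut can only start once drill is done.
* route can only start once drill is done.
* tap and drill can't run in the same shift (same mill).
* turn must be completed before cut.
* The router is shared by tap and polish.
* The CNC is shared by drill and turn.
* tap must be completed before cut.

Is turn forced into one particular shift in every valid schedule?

turn can be shift 1 (e.g. tap=shift 1; polish=shift 2; turn=shift 1; cut=shift 3; route=shift 3; drill=shift 2) or shift 2 (e.g. tap=shift 2; drill=shift 1; polish=shift 1; cut=shift 3; turn=shift 2; route=shift 3).

No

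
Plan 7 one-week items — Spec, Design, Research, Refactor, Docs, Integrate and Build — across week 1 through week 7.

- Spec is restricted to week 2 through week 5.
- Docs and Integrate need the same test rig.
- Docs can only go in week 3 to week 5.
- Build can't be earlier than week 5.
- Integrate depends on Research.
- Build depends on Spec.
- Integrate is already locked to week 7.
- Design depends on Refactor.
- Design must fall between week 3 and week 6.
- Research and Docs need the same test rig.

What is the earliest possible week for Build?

Build is available from week 5.
Build at week 5 is achievable: Spec=week 2; Design=week 3; Integrate=week 7; Research=week 1; Build=week 5; Docs=week 3; Refactor=week 1.

week 5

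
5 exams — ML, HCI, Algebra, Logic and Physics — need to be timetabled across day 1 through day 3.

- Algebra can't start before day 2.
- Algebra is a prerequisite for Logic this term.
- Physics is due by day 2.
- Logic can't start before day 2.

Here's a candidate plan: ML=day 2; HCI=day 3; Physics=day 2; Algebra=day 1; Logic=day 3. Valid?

No — it violates: Algebra can't start before day 2

Physics is due by day 2 — holds.
Logic can't start before day 2 — holds.
Algebra is a prerequisite for Logic this term — holds.
Algebra can't start before day 2 — violated.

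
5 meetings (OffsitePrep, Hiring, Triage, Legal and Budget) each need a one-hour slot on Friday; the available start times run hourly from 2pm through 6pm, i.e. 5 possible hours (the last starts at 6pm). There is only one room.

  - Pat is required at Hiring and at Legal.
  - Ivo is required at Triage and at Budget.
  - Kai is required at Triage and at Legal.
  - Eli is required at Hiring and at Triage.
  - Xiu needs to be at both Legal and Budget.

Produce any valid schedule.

OffsitePrep in 2pm; Hiring in 3pm; Triage in 4pm; Legal in 5pm; Budget in 6pm

Checking: Hiring(3pm) != Legal(5pm); Triage(4pm) != Budget(6pm); Hiring(3pm) != Triage(4pm); Triage(4pm) != Legal(5pm); Legal(5pm) != Budget(6pm); max 1 per hour (cap 1).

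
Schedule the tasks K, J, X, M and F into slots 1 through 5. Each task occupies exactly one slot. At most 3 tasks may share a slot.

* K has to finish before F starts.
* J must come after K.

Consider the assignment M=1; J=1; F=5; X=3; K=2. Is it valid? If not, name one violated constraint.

No. J must come after K is not satisfied.

J must come after K — violated.
K has to finish before F starts — holds.
At most 3 tasks may share a slot — holds.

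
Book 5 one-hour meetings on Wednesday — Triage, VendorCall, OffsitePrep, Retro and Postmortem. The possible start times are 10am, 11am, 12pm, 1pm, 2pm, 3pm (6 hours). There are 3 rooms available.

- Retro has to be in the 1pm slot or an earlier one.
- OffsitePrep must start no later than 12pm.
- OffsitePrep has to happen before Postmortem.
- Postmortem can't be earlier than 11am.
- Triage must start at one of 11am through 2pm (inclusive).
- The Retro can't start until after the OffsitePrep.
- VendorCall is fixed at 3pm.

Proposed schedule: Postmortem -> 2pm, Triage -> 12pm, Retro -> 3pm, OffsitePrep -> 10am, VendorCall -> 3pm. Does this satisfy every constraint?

OffsitePrep has to happen before Postmortem — holds.
The Retro can't start until after the OffsitePrep — holds.
Postmortem can't be earlier than 11am — holds.
Triage must start at one of 11am through 2pm (inclusive) — holds.
There are 3 rooms available — holds.
OffsitePrep must start no later than 12pm — holds.
Retro has to be in the 1pm slot or an earlier one — violated.
VendorCall is fixed at 3pm — holds.

No. Retro has to be in the 1pm slot or an earlier one is not satisfied.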